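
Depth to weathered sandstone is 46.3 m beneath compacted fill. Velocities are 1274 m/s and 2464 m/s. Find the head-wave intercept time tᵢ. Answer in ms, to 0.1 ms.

62.2 ms

θ_c = arcsin(V₁/V₂) = arcsin(1274/2464) = 31.13°; cos θ_c = 0.8560.
tᵢ = 2h·cos θ_c / V₁ = 2·46.3·0.8560 / 1274 = 0.06221 s.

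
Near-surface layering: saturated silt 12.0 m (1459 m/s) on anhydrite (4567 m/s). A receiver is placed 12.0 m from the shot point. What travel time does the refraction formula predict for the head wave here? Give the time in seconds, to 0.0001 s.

0.0182 s

θ_c = arcsin(V₁/V₂) = arcsin(1459/4567) = 18.63°, cos θ_c = 0.9476.
Intercept time tᵢ = 2h cos θ_c / V₁ = 2·12.0·0.9476/1459 = 0.01559 s.
t = x/V₂ + tᵢ = 12.0/4567 + 0.01559 = 0.01822 s.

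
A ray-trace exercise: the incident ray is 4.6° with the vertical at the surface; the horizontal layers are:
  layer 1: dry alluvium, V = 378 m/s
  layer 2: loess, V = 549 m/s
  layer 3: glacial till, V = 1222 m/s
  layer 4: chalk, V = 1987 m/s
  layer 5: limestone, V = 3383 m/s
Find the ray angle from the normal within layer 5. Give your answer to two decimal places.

Snell's law across each interface conserves sin θ / V, so sin θ_5 = V_5·sin θ₁/V₁.
sin θ_5 = 3383 × sin 4.6° / 378 = 0.7178.
θ_5 = arcsin 0.7178 = 45.87°.

45.87°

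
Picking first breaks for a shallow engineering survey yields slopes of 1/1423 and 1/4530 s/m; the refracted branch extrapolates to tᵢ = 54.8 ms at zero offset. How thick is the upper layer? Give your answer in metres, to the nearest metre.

h = tᵢ·V₁·V₂ / (2·√(V₂²−V₁²)).
√(V₂²−V₁²) = √(4530² − 1423²) = 4300.7 m/s.
h = 0.0548 s × 1423 × 4530 / (2 × 4300.7) = 41.07 m.

41 m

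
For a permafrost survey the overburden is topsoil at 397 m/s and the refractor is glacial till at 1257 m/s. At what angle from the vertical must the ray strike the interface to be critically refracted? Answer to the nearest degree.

18°

At critical incidence the refracted ray runs along the interface (θ₂ = 90°), so sin θ_c = V₁/V₂.
θ_c = arcsin(397/1257) = arcsin 0.3158 = 18.41°.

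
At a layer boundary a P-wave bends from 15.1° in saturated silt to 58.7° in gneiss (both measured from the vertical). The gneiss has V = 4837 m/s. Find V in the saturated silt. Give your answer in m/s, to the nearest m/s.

1475 m/s

sin 15.1° = 0.2605; sin 58.7° = 0.8545.
V₁ = V₂·(sin θ₁/sin θ₂) = 4837·(0.2605/0.8545) = 1474.69 m/s.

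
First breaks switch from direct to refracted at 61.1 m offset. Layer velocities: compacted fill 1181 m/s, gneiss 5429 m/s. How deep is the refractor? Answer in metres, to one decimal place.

h = (x_cross/2)·√((V₂−V₁)/(V₂+V₁)).
(V₂−V₁)/(V₂+V₁) = (5429−1181)/(5429+1181) = 0.6427; √ = 0.8017.
h = (61.1/2)·0.8017 = 24.49 m.

24.5 m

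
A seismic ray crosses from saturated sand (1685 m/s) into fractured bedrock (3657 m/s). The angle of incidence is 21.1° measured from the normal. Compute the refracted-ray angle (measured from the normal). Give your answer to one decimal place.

51.4°

Snell's law: sin θ₂ = (V₂/V₁)·sin θ₁ = (3657/1685)·sin 21.1° = 0.7813.
θ₂ = arcsin 0.7813 = 51.38° from the normal.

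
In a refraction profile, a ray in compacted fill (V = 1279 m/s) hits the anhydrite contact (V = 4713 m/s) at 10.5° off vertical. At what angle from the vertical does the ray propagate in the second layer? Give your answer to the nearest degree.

sin θ₁/V₁ = sin θ₂/V₂ ⇒ sin θ₂ = 4713·sin 10.5°/1279 = 4713·0.1822/1279 = 0.6715.
θ₂ = sin⁻¹(0.6715) = 42.18° (from vertical).

42°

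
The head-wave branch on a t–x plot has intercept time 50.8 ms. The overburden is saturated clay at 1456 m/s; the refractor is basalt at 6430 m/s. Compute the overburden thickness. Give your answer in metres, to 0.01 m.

37.97 m

h = tᵢ·V₁·V₂ / (2·√(V₂²−V₁²)).
√(V₂²−V₁²) = √(6430² − 1456²) = 6263.0 m/s.
h = 0.0508 s × 1456 × 6430 / (2 × 6263.0) = 37.97 m.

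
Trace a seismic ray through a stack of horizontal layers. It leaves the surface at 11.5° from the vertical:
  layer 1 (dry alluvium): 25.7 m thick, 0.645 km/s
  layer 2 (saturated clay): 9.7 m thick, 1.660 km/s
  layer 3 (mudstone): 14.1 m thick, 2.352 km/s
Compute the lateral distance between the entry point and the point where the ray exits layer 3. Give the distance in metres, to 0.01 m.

25.96 m

p = sin θ₁/V₁ = sin 11.5°/0.645 = 3.0910e-01 s/km is conserved through the stack.
Layer 1: θ = 11.50°; offset = 25.7·tan 11.50° = 5.2287 m.
Layer 2: sin θ = p·1.660 = 0.5131 → θ = 30.87°; offset = 9.7·tan 30.87° = 5.7986 m.
Layer 3: sin θ = p·2.352 = 0.7270 → θ = 46.64°; offset = 14.1·tan 46.64° = 14.9287 m.
Summing the layer offsets gives 25.9560 m.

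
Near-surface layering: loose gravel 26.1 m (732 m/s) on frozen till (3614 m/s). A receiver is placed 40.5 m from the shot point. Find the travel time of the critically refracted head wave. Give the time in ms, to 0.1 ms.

81.0 ms

t = x/V₂ + 2h·√(V₂²−V₁²)/(V₁V₂).
√(V₂²−V₁²) = √(3614²−732²) = 3539.1 m/s; delay term = 2·26.1·3539.1/(732·3614) = 0.06983 s.
t = 40.5/3614 + 0.06983 = 0.08104 s.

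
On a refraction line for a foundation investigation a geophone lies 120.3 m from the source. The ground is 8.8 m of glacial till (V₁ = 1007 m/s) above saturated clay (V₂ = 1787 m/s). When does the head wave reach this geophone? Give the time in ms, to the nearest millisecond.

θ_c = arcsin(V₁/V₂) = arcsin(1007/1787) = 34.30°, cos θ_c = 0.8261.
Intercept time tᵢ = 2h cos θ_c / V₁ = 2·8.8·0.8261/1007 = 0.01444 s.
t = x/V₂ + tᵢ = 120.3/1787 + 0.01444 = 0.08176 s.

82 ms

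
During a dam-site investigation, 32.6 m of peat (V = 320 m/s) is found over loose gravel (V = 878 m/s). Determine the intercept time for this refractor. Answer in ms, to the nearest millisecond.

θ_c = arcsin(V₁/V₂) = arcsin(320/878) = 21.37°; cos θ_c = 0.9312.
tᵢ = 2h·cos θ_c / V₁ = 2·32.6·0.9312 / 320 = 0.18974 s.

190 ms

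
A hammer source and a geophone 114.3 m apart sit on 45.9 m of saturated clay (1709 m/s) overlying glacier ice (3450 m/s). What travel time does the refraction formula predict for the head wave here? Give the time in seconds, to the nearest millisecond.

t = x/V₂ + 2h·√(V₂²−V₁²)/(V₁V₂).
√(V₂²−V₁²) = √(3450²−1709²) = 2997.0 m/s; delay term = 2·45.9·2997.0/(1709·3450) = 0.04666 s.
t = 114.3/3450 + 0.04666 = 0.07979 s.

0.080 s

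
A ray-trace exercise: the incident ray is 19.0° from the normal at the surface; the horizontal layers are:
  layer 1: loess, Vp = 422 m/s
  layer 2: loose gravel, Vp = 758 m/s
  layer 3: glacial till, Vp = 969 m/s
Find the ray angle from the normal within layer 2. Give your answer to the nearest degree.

Ray parameter p = sin 19.0° / 422 = 7.7149e-04 s/m.
sin θ_2 = p·V_2 = 7.7149e-04 × 758 = 0.5848.
θ_2 = arcsin 0.5848 = 35.79°.

36°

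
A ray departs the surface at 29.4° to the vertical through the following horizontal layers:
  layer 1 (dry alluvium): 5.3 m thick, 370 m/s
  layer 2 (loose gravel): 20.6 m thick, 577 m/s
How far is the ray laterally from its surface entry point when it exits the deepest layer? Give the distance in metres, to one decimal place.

Apply Snell's law at each interface; in layer i the horizontal offset is hᵢ·tan θᵢ.
Layer 1: θ = 29.40°; offset = 5.3·tan 29.40° = 2.986 m.
Layer 2: sin θ = 577·sin 29.4°/370 = 0.7655, θ = 49.96°; offset = 20.6·tan 49.96° = 24.511 m.
Σ offsets = 27.498 m.

27.5 m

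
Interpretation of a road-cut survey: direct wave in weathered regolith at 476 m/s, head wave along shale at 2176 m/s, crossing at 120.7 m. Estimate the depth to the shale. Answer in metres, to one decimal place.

48.3 m

x_cross = 2h·√((V₂+V₁)/(V₂−V₁)) → h = x_cross / (2·√((V₂+V₁)/(V₂−V₁))).
√((V₂+V₁)/(V₂−V₁)) = √((2176+476)/(2176−476)) = 1.2490.
h = 120.7 / (2·1.2490) = 48.32 m.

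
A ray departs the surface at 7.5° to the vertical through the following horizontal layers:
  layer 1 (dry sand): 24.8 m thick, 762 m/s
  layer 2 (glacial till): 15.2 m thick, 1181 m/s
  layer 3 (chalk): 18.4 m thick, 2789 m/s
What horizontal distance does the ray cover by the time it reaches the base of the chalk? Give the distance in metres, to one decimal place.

16.4 m

Apply Snell's law at each interface; in layer i the horizontal offset is hᵢ·tan θᵢ.
Layer 1: θ = 7.50°; offset = 24.8·tan 7.50° = 3.265 m.
Layer 2: sin θ = 1181·sin 7.5°/762 = 0.2023, θ = 11.67°; offset = 15.2·tan 11.67° = 3.140 m.
Layer 3: sin θ = 2789·sin 7.5°/762 = 0.4777, θ = 28.54°; offset = 18.4·tan 28.54° = 10.006 m.
Total horizontal offset = 16.411 m.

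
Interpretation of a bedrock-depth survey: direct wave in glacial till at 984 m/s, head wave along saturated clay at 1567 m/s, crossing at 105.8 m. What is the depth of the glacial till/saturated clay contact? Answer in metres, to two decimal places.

x_cross = 2h·√((V₂+V₁)/(V₂−V₁)) → h = x_cross / (2·√((V₂+V₁)/(V₂−V₁))).
√((V₂+V₁)/(V₂−V₁)) = √((1567+984)/(1567−984)) = 2.0918.
h = 105.8 / (2·2.0918) = 25.29 m.

25.29 m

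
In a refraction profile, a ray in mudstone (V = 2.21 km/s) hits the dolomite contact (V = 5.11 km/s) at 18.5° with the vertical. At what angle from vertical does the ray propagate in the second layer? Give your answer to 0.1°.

47.2°

Snell's law: sin θ₂ = (V₂/V₁)·sin θ₁ = (5.11/2.21)·sin 18.5° = 0.7337.
θ₂ = arcsin 0.7337 = 47.20° from the normal.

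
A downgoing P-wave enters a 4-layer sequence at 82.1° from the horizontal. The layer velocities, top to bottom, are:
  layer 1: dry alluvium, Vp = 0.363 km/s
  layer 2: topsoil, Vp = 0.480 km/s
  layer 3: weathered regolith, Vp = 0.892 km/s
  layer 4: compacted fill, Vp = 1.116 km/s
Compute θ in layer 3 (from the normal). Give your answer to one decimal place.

19.7°

From the normal: θ₁ = 90° − 82.1° = 7.9°.
Snell's law across each interface conserves sin θ / V, so sin θ_3 = V_3·sin θ₁/V₁.
sin θ_3 = 0.892 × sin 7.9° / 0.363 = 0.3377.
θ_3 = 19.74° from the vertical.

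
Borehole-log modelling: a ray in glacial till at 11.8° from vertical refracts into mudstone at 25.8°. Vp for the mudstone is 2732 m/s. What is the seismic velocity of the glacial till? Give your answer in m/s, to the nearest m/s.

1284 m/s

sin 11.8° = 0.2045; sin 25.8° = 0.4352.
V₁ = V₂·(sin θ₁/sin θ₂) = 2732·(0.2045/0.4352) = 1283.65 m/s.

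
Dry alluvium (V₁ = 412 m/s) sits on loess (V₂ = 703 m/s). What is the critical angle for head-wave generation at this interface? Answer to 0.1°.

Critical incidence: sin θ_c = V₁/V₂ = 412/703 = 0.5861.
θ_c = arcsin 0.5861 = 35.88°.

35.9°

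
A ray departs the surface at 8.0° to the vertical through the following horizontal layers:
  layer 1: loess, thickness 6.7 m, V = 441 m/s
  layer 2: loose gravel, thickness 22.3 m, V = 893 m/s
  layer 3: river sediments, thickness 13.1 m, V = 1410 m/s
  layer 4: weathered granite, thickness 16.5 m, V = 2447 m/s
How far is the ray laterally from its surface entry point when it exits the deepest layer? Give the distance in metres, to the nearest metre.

34 m

p = sin θ₁/V₁ = sin 8.0°/441 = 3.1559e-04 s/m is conserved through the stack.
Layer 1: θ = 8.00°; offset = 6.7·tan 8.00° = 0.942 m.
Layer 2: sin θ = p·893 = 0.2818 → θ = 16.37°; offset = 22.3·tan 16.37° = 6.550 m.
Layer 3: sin θ = p·1410 = 0.4450 → θ = 26.42°; offset = 13.1·tan 26.42° = 6.509 m.
Layer 4: sin θ = p·2447 = 0.7722 → θ = 50.56°; offset = 16.5·tan 50.56° = 20.055 m.
Total horizontal offset = 34.056 m.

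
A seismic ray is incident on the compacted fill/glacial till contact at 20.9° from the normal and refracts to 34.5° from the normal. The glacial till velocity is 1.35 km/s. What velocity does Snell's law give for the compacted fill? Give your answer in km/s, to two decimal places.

0.85 km/s

Snell's law: sin 20.9°/V₁ = sin 34.5°/V₂.
V₁ = V₂·sin 20.9°/sin 34.5° = 1.35 × 0.6298 = 0.85 km/s.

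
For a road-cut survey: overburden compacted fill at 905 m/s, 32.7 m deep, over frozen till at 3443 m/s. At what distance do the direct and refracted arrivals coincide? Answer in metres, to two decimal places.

85.60 m

θ_c = arcsin(905/3443) = 15.24°, so cos θ_c = 0.9648 and tᵢ = 2h cos θ_c/V₁ = 0.0697 s.
At crossover x/V₁ = x/V₂ + tᵢ ⇒ x = tᵢ/(1/V₁ − 1/V₂) = 0.06972/(1.1050e-03 − 2.9044e-04) = 85.60 m.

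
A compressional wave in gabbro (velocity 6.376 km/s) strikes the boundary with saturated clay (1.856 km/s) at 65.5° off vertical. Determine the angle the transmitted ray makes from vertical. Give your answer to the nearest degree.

sin θ₁/V₁ = sin θ₂/V₂ ⇒ sin θ₂ = 1.856·sin 65.5°/6.376 = 1.856·0.9100/6.376 = 0.2649.
θ₂ = sin⁻¹(0.2649) = 15.36° (from vertical).

15°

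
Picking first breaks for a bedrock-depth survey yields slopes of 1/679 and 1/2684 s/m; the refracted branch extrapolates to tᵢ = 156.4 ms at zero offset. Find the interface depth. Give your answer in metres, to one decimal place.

54.9 m

θ_c = arcsin(679/2684) = 14.65°; cos θ_c = 0.9675.
tᵢ = 2h cos θ_c/V₁ ⇒ h = tᵢ·V₁/(2 cos θ_c) = 0.1564·679/(2·0.9675) = 54.88 m.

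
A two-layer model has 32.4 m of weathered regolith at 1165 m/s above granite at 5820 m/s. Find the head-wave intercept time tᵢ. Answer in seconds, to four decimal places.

0.0545 s

tᵢ = 2h·√(V₂²−V₁²)/(V₁V₂).
√(V₂²−V₁²) = √(5820²−1165²) = 5702.2 m/s.
tᵢ = 2·32.4·5702.2/(1165·5820) = 0.05450 s.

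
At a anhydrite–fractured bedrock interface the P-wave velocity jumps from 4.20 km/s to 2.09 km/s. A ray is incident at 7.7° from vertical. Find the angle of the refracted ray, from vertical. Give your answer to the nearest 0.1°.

3.8°

Snell's law: sin θ₂ = (V₂/V₁)·sin θ₁ = (2.09/4.20)·sin 7.7° = 0.0667.
θ₂ = sin⁻¹(0.0667) = 3.82° (from vertical).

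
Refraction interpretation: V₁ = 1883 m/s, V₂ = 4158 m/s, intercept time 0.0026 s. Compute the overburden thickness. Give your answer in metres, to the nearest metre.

h = tᵢ·V₁·V₂ / (2·√(V₂²−V₁²)).
√(V₂²−V₁²) = √(4158² − 1883²) = 3707.2 m/s.
h = 0.0026 s × 1883 × 4158 / (2 × 3707.2) = 2.75 m.

3 m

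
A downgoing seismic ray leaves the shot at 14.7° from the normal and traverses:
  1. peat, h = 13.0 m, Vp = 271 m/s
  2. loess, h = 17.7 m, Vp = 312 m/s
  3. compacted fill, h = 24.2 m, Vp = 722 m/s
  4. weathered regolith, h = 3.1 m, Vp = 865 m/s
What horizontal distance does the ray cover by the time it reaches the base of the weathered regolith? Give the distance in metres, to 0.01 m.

Ray parameter p = sin 14.7° / 271 m/s = 9.3638e-04 s/m.
Layer 1: θ = 14.70°; offset = 13.0·tan 14.70° = 3.4105 m.
Layer 2: sin θ = p·312 = 0.2921 → θ = 16.99°; offset = 17.7·tan 16.99° = 5.4069 m.
Layer 3: sin θ = p·722 = 0.6761 → θ = 42.54°; offset = 24.2·tan 42.54° = 22.2038 m.
Layer 4: sin θ = p·865 = 0.8100 → θ = 54.09°; offset = 3.1·tan 54.09° = 4.2813 m.
Σ offsets = 35.3026 m.

35.30 m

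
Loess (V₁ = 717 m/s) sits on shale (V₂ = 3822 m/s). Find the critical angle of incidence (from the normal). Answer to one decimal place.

10.8°

At critical incidence the refracted ray runs along the interface (θ₂ = 90°), so sin θ_c = V₁/V₂.
θ_c = arcsin(717/3822) = arcsin 0.1876 = 10.81°.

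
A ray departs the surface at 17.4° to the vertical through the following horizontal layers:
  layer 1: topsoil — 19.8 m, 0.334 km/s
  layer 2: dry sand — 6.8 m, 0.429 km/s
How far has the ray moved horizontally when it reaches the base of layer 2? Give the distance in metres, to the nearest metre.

9 m

Ray parameter p = sin 17.4° / 0.334 km/s = 8.9533e-01 s/km.
Layer 1: θ = 17.40°; offset = 19.8·tan 17.40° = 6.205 m.
Layer 2: sin θ = p·0.429 = 0.3841 → θ = 22.59°; offset = 6.8·tan 22.59° = 2.829 m.
Total horizontal offset = 9.034 m.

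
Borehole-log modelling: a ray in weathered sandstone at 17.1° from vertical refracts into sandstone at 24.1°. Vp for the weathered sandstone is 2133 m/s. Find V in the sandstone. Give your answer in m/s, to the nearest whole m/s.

sin 17.1° = 0.2940; sin 24.1° = 0.4083.
V₂ = V₁·(sin θ₂/sin θ₁) = 2133·(0.4083/0.2940) = 2962.07 m/s.

2962 m/s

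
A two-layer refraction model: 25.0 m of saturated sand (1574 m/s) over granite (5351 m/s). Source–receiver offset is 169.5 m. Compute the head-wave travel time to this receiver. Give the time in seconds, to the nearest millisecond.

θ_c = arcsin(V₁/V₂) = arcsin(1574/5351) = 17.11°, cos θ_c = 0.9558.
Intercept time tᵢ = 2h cos θ_c / V₁ = 2·25.0·0.9558/1574 = 0.03036 s.
t = x/V₂ + tᵢ = 169.5/5351 + 0.03036 = 0.06204 s.

0.062 s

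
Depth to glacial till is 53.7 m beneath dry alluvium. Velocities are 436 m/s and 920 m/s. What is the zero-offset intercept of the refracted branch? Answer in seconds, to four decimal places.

θ_c = arcsin(V₁/V₂) = arcsin(436/920) = 28.29°; cos θ_c = 0.8806.
tᵢ = 2h·cos θ_c / V₁ = 2·53.7·0.8806 / 436 = 0.21691 s.

0.2169 s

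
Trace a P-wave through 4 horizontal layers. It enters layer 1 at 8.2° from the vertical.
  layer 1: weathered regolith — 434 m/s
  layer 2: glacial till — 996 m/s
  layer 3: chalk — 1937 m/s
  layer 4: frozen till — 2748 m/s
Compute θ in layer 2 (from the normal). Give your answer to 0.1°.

19.1°

Snell's law across each interface conserves sin θ / V, so sin θ_2 = V_2·sin θ₁/V₁.
sin θ_2 = 996 × sin 8.2° / 434 = 0.3273.
θ_2 = arcsin 0.3273 = 19.11°.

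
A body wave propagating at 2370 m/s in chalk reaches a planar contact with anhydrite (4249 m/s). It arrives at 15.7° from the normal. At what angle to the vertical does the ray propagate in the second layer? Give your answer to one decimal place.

29.0°

Snell's law: sin θ₂ = (V₂/V₁)·sin θ₁ = (4249/2370)·sin 15.7° = 0.4851.
θ₂ = sin⁻¹(0.4851) = 29.02° (from vertical).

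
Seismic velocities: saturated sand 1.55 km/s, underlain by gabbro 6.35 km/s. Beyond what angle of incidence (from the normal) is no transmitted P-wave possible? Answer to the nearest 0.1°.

Critical incidence: sin θ_c = V₁/V₂ = 1.55/6.35 = 0.2441.
θ_c = arcsin 0.2441 = 14.13°.

14.1°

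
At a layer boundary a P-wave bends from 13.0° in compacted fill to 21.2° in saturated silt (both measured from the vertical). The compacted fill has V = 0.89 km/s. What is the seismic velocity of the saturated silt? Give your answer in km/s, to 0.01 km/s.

sin 13.0° = 0.2250; sin 21.2° = 0.3616.
V₂ = V₁·(sin θ₂/sin θ₁) = 0.89·(0.3616/0.2250) = 1.43 km/s.

1.43 km/s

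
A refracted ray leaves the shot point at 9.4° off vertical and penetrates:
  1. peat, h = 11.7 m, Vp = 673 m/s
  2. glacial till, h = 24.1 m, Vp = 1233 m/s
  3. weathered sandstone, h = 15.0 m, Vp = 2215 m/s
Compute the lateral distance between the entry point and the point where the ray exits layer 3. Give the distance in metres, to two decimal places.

19.06 m

Apply Snell's law at each interface; in layer i the horizontal offset is hᵢ·tan θᵢ.
Layer 1: θ = 9.40°; offset = 11.7·tan 9.40° = 1.9369 m.
Layer 2: sin θ = 1233·sin 9.4°/673 = 0.2992, θ = 17.41°; offset = 24.1·tan 17.41° = 7.5577 m.
Layer 3: sin θ = 2215·sin 9.4°/673 = 0.5375, θ = 32.52°; offset = 15.0·tan 32.52° = 9.5622 m.
Σ offsets = 19.0568 m.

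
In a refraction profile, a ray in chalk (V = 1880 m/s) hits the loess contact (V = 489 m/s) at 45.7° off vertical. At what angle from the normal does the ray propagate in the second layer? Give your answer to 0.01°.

sin θ₁/V₁ = sin θ₂/V₂ ⇒ sin θ₂ = 489·sin 45.7°/1880 = 489·0.7157/1880 = 0.1862.
θ₂ = arcsin 0.1862 = 10.73° from the normal.

10.73°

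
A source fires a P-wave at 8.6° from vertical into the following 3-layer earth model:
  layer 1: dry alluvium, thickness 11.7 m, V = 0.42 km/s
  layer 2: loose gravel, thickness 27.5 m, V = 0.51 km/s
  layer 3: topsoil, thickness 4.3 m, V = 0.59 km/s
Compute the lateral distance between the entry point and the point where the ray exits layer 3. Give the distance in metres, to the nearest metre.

8 m

Ray parameter p = sin 8.6° / 0.42 km/s = 3.5604e-01 s/km.
Layer 1: θ = 8.60°; offset = 11.7·tan 8.60° = 1.769 m.
Layer 2: sin θ = p·0.51 = 0.1816 → θ = 10.46°; offset = 27.5·tan 10.46° = 5.078 m.
Layer 3: sin θ = p·0.59 = 0.2101 → θ = 12.13°; offset = 4.3·tan 12.13° = 0.924 m.
Σ offsets = 7.771 m.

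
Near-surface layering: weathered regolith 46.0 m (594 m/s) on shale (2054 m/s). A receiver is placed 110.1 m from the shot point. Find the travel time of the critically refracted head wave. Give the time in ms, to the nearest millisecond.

t = x/V₂ + 2h·√(V₂²−V₁²)/(V₁V₂).
√(V₂²−V₁²) = √(2054²−594²) = 1966.2 m/s; delay term = 2·46.0·1966.2/(594·2054) = 0.14826 s.
t = 110.1/2054 + 0.14826 = 0.20187 s.

202 ms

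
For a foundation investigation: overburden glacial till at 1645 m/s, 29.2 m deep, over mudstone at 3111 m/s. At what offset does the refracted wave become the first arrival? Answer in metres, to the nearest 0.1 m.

θ_c = arcsin(1645/3111) = 31.92°, so cos θ_c = 0.8488 and tᵢ = 2h cos θ_c/V₁ = 0.0301 s.
At crossover x/V₁ = x/V₂ + tᵢ ⇒ x = tᵢ/(1/V₁ − 1/V₂) = 0.03013/(6.0790e-04 − 3.2144e-04) = 105.19 m.

105.2 m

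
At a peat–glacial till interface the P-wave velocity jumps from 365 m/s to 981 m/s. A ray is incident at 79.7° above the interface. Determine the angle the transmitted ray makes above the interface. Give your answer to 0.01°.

Angle from the normal: 90° − 79.7° = 10.3°.
sin θ₁/V₁ = sin θ₂/V₂ ⇒ sin θ₂ = 981·sin 10.3°/365 = 981·0.1788/365 = 0.4806.
θ₂ = sin⁻¹(0.4806) = 28.72° (from vertical).
From the interface: 90° − 28.72° = 61.28°.

61.28°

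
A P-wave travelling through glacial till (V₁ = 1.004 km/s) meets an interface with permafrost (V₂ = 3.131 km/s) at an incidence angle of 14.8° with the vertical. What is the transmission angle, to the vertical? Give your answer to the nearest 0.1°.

Snell's law: sin θ₂ = (V₂/V₁)·sin θ₁ = (3.131/1.004)·sin 14.8° = 0.7966.
θ₂ = sin⁻¹(0.7966) = 52.81° (from vertical).

52.8°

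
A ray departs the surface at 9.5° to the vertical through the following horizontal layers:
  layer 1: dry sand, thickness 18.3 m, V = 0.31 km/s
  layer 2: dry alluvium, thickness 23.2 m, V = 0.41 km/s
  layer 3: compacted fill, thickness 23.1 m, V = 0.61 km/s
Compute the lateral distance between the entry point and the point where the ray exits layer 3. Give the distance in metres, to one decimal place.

16.2 m

Apply Snell's law at each interface; in layer i the horizontal offset is hᵢ·tan θᵢ.
Layer 1: θ = 9.50°; offset = 18.3·tan 9.50° = 3.062 m.
Layer 2: sin θ = 0.41·sin 9.5°/0.31 = 0.2183, θ = 12.61°; offset = 23.2·tan 12.61° = 5.189 m.
Layer 3: sin θ = 0.61·sin 9.5°/0.31 = 0.3248, θ = 18.95°; offset = 23.1·tan 18.95° = 7.932 m.
Summing the layer offsets gives 16.184 m.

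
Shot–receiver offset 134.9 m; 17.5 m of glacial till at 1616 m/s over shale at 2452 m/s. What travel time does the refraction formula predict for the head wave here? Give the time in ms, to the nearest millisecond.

71 ms

t = x/V₂ + 2h·√(V₂²−V₁²)/(V₁V₂).
√(V₂²−V₁²) = √(2452²−1616²) = 1844.1 m/s; delay term = 2·17.5·1844.1/(1616·2452) = 0.01629 s.
t = 134.9/2452 + 0.01629 = 0.07131 s.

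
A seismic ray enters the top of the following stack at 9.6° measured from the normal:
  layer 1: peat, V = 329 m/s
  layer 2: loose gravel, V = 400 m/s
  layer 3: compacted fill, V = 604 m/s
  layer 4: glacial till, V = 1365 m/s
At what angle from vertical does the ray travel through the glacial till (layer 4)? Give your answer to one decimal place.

43.8°

Snell's law across each interface conserves sin θ / V, so sin θ_4 = V_4·sin θ₁/V₁.
sin θ_4 = 1365 × sin 9.6° / 329 = 0.6919.
θ_4 = 43.78° from the vertical.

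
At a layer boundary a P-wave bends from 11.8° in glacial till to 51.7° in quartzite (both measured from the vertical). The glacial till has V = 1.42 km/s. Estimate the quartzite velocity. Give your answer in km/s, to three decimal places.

Snell's law: sin 11.8°/V₁ = sin 51.7°/V₂.
V₂ = V₁·sin 51.7°/sin 11.8° = 1.42 × 3.8376 = 5.449 km/s.

5.449 km/s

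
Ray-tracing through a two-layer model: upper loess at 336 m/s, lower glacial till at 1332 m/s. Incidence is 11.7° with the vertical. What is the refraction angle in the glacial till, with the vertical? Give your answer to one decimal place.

sin θ₁/V₁ = sin θ₂/V₂ ⇒ sin θ₂ = 1332·sin 11.7°/336 = 1332·0.2028/336 = 0.8039.
θ₂ = arcsin 0.8039 = 53.50° from the normal.

53.5°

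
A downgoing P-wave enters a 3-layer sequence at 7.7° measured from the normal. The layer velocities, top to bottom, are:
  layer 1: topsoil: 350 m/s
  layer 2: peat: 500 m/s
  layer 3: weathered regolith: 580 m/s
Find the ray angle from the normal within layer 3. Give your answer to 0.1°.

Snell's law across each interface conserves sin θ / V, so sin θ_3 = V_3·sin θ₁/V₁.
sin θ_3 = 580 × sin 7.7° / 350 = 0.2220.
θ_3 = 12.83° from the vertical.

12.8°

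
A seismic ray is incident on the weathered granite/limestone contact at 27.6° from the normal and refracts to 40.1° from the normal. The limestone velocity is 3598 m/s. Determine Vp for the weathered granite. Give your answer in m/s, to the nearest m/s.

2588 m/s

sin 27.6° = 0.4633; sin 40.1° = 0.6441.
V₁ = V₂·(sin θ₁/sin θ₂) = 3598·(0.4633/0.6441) = 2587.92 m/s.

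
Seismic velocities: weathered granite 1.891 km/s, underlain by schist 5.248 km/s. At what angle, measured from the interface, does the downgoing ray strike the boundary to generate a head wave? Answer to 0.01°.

68.88°

Critical incidence: sin θ_c = V₁/V₂ = 1.891/5.248 = 0.3603.
θ_c = arcsin 0.3603 = 21.12°.
Measured from the interface: 90° − 21.12° = 68.88°.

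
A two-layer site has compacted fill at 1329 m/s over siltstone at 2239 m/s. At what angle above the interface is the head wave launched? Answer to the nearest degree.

54°

At critical incidence the refracted ray runs along the interface (θ₂ = 90°), so sin θ_c = V₁/V₂.
θ_c = arcsin(1329/2239) = arcsin 0.5936 = 36.41°.
Measured from the interface: 90° − 36.41° = 53.59°.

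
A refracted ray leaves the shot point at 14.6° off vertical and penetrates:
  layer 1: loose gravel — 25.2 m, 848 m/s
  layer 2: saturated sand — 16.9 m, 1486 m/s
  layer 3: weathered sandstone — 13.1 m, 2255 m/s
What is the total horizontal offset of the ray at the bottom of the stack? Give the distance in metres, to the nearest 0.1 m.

26.7 m

Ray parameter p = sin 14.6° / 848 m/s = 2.9725e-04 s/m.
Layer 1: θ = 14.60°; offset = 25.2·tan 14.60° = 6.564 m.
Layer 2: sin θ = p·1486 = 0.4417 → θ = 26.21°; offset = 16.9·tan 26.21° = 8.321 m.
Layer 3: sin θ = p·2255 = 0.6703 → θ = 42.09°; offset = 13.1·tan 42.09° = 11.833 m.
Total horizontal offset = 26.718 m.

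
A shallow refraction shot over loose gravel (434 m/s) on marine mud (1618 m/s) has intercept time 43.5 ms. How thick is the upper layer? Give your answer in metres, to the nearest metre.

10 m

h = tᵢ·V₁·V₂ / (2·√(V₂²−V₁²)).
√(V₂²−V₁²) = √(1618² − 434²) = 1558.7 m/s.
h = 0.0435 s × 434 × 1618 / (2 × 1558.7) = 9.80 m.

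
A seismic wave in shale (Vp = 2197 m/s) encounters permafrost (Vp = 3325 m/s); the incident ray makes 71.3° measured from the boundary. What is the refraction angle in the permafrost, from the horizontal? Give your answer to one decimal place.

Convert to the normal: θ₁ = 90° − 71.3° = 18.7°.
sin θ₁/V₁ = sin θ₂/V₂ ⇒ sin θ₂ = 3325·sin 18.7°/2197 = 3325·0.3206/2197 = 0.4852.
θ₂ = sin⁻¹(0.4852) = 29.03° (from vertical).
From the interface: 90° − 29.03° = 60.97°.

61.0°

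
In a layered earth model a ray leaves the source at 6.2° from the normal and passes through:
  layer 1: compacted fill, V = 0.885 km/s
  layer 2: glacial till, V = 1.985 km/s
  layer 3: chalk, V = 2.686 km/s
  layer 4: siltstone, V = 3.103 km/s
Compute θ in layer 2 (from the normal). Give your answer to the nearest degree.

14°

Snell's law across each interface conserves sin θ / V, so sin θ_2 = V_2·sin θ₁/V₁.
sin θ_2 = 1.985 × sin 6.2° / 0.885 = 0.2422.
θ_2 = arcsin 0.2422 = 14.02°.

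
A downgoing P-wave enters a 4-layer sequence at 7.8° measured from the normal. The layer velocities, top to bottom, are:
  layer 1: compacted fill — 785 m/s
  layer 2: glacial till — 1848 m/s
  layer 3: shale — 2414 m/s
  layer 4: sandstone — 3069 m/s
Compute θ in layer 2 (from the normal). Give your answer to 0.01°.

18.63°

Snell's law across each interface conserves sin θ / V, so sin θ_2 = V_2·sin θ₁/V₁.
sin θ_2 = 1848 × sin 7.8° / 785 = 0.3195.
θ_2 = arcsin 0.3195 = 18.63°.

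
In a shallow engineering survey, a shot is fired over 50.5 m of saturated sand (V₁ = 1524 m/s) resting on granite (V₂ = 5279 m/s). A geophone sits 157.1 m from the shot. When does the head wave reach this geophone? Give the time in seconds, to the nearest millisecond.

t = x/V₂ + 2h·√(V₂²−V₁²)/(V₁V₂).
√(V₂²−V₁²) = √(5279²−1524²) = 5054.2 m/s; delay term = 2·50.5·5054.2/(1524·5279) = 0.06345 s.
t = 157.1/5279 + 0.06345 = 0.09321 s.

0.093 s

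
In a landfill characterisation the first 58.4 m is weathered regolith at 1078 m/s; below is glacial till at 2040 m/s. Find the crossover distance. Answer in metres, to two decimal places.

x_cross = 2h·√((V₂+V₁)/(V₂−V₁)).
(V₂+V₁)/(V₂−V₁) = (2040+1078)/(2040−1078) = 3.2412; √ = 1.8003.
x_cross = 2·58.4·1.8003 = 210.28 m.

210.28 m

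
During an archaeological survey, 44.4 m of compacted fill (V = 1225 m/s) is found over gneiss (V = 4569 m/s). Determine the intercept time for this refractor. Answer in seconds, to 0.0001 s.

0.0698 s

θ_c = arcsin(V₁/V₂) = arcsin(1225/4569) = 15.55°; cos θ_c = 0.9634.
tᵢ = 2h·cos θ_c / V₁ = 2·44.4·0.9634 / 1225 = 0.06984 s.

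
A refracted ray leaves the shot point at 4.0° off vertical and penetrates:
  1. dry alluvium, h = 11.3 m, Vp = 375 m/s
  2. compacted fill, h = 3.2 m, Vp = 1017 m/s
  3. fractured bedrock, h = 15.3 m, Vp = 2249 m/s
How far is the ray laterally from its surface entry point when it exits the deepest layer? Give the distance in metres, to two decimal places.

8.45 m

Ray parameter p = sin 4.0° / 375 m/s = 1.8602e-04 s/m.
Layer 1: θ = 4.00°; offset = 11.3·tan 4.00° = 0.7902 m.
Layer 2: sin θ = p·1017 = 0.1892 → θ = 10.90°; offset = 3.2·tan 10.90° = 0.6165 m.
Layer 3: sin θ = p·2249 = 0.4184 → θ = 24.73°; offset = 15.3·tan 24.73° = 7.0471 m.
Summing the layer offsets gives 8.4538 m.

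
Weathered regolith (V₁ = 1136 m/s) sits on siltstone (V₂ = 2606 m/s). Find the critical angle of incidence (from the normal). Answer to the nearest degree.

26°

Critical incidence: sin θ_c = V₁/V₂ = 1136/2606 = 0.4359.
θ_c = arcsin 0.4359 = 25.84°.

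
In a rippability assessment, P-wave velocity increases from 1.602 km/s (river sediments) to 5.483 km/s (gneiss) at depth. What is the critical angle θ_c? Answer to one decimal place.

At critical incidence the refracted ray runs along the interface (θ₂ = 90°), so sin θ_c = V₁/V₂.
θ_c = arcsin(1.602/5.483) = arcsin 0.2922 = 16.99°.

17.0°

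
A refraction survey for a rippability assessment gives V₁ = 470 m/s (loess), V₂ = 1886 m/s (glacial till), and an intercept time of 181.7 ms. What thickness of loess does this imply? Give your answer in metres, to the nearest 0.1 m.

θ_c = arcsin(470/1886) = 14.43°; cos θ_c = 0.9685.
tᵢ = 2h cos θ_c/V₁ ⇒ h = tᵢ·V₁/(2 cos θ_c) = 0.1817·470/(2·0.9685) = 44.09 m.

44.1 m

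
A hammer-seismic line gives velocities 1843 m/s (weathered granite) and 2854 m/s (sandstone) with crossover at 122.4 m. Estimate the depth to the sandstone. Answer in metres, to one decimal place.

28.4 m

x_cross = 2h·√((V₂+V₁)/(V₂−V₁)) → h = x_cross / (2·√((V₂+V₁)/(V₂−V₁))).
√((V₂+V₁)/(V₂−V₁)) = √((2854+1843)/(2854−1843)) = 2.1554.
h = 122.4 / (2·2.1554) = 28.39 m.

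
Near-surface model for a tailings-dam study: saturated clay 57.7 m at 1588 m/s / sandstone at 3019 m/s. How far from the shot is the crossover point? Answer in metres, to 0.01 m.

θ_c = arcsin(1588/3019) = 31.74°, so cos θ_c = 0.8505 and tᵢ = 2h cos θ_c/V₁ = 0.0618 s.
At crossover x/V₁ = x/V₂ + tᵢ ⇒ x = tᵢ/(1/V₁ − 1/V₂) = 0.06180/(6.2972e-04 − 3.3124e-04) = 207.06 m.

207.06 m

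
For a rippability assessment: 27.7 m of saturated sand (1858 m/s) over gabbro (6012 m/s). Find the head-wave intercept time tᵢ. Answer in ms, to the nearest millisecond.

θ_c = arcsin(V₁/V₂) = arcsin(1858/6012) = 18.00°; cos θ_c = 0.9510.
tᵢ = 2h·cos θ_c / V₁ = 2·27.7·0.9510 / 1858 = 0.02836 s.

28 ms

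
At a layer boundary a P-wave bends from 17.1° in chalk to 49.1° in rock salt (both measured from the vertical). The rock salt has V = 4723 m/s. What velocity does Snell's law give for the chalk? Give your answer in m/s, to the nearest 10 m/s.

1840 m/s

Snell's law: sin 17.1°/V₁ = sin 49.1°/V₂.
V₁ = V₂·sin 17.1°/sin 49.1° = 4723 × 0.3890 = 1837.33 m/s.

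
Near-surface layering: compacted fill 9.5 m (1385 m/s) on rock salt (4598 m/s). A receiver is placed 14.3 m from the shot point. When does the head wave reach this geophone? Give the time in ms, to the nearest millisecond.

θ_c = arcsin(V₁/V₂) = arcsin(1385/4598) = 17.53°, cos θ_c = 0.9536.
Intercept time tᵢ = 2h cos θ_c / V₁ = 2·9.5·0.9536/1385 = 0.01308 s.
t = x/V₂ + tᵢ = 14.3/4598 + 0.01308 = 0.01619 s.

16 ms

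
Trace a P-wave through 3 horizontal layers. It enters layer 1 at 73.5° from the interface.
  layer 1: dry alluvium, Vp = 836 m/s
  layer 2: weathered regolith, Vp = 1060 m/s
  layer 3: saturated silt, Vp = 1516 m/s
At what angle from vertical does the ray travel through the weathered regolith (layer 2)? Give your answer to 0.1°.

21.1°

From the normal: θ₁ = 90° − 73.5° = 16.5°.
Ray parameter p = sin 16.5° / 836 = 3.3973e-04 s/m.
sin θ_2 = p·V_2 = 3.3973e-04 × 1060 = 0.3601.
θ_2 = arcsin 0.3601 = 21.11°.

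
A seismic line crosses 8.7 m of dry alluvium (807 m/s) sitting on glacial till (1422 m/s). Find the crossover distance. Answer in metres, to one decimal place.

33.1 m

θ_c = arcsin(807/1422) = 34.58°, so cos θ_c = 0.8234 and tᵢ = 2h cos θ_c/V₁ = 0.0178 s.
At crossover x/V₁ = x/V₂ + tᵢ ⇒ x = tᵢ/(1/V₁ − 1/V₂) = 0.01775/(1.2392e-03 − 7.0323e-04) = 33.13 m.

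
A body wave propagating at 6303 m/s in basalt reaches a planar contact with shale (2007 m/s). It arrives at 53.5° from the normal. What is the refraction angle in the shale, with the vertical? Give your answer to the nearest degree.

sin θ₁/V₁ = sin θ₂/V₂ ⇒ sin θ₂ = 2007·sin 53.5°/6303 = 2007·0.8039/6303 = 0.2560.
θ₂ = sin⁻¹(0.2560) = 14.83° (from vertical).

15°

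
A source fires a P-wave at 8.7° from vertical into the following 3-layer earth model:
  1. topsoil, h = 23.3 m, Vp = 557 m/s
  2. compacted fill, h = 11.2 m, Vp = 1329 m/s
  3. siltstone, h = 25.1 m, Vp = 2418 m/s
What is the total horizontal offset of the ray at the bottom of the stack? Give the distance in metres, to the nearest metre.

Ray parameter p = sin 8.7° / 557 m/s = 2.7156e-04 s/m.
Layer 1: θ = 8.70°; offset = 23.3·tan 8.70° = 3.565 m.
Layer 2: sin θ = p·1329 = 0.3609 → θ = 21.16°; offset = 11.2·tan 21.16° = 4.334 m.
Layer 3: sin θ = p·2418 = 0.6566 → θ = 41.04°; offset = 25.1·tan 41.04° = 21.853 m.
Total horizontal offset = 29.753 m.

30 m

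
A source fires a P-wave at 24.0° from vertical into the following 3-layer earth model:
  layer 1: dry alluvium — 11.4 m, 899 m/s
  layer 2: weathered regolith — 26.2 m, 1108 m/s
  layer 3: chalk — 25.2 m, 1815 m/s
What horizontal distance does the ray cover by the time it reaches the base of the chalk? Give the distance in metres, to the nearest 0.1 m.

Apply Snell's law at each interface; in layer i the horizontal offset is hᵢ·tan θᵢ.
Layer 1: θ = 24.00°; offset = 11.4·tan 24.00° = 5.076 m.
Layer 2: sin θ = 1108·sin 24.0°/899 = 0.5013, θ = 30.09°; offset = 26.2·tan 30.09° = 15.179 m.
Layer 3: sin θ = 1815·sin 24.0°/899 = 0.8212, θ = 55.20°; offset = 25.2·tan 55.20° = 36.260 m.
Σ offsets = 56.515 m.

56.5 m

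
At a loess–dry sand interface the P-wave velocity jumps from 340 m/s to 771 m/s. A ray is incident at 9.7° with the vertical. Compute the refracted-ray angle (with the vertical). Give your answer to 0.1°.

sin θ₁/V₁ = sin θ₂/V₂ ⇒ sin θ₂ = 771·sin 9.7°/340 = 771·0.1685/340 = 0.3821.
θ₂ = sin⁻¹(0.3821) = 22.46° (from vertical).

22.5°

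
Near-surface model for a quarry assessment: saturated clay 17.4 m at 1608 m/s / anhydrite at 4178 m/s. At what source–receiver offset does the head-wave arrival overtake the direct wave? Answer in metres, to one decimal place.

52.2 m

θ_c = arcsin(1608/4178) = 22.64°, so cos θ_c = 0.9230 and tᵢ = 2h cos θ_c/V₁ = 0.0200 s.
At crossover x/V₁ = x/V₂ + tᵢ ⇒ x = tᵢ/(1/V₁ − 1/V₂) = 0.01997/(6.2189e-04 − 2.3935e-04) = 52.22 m.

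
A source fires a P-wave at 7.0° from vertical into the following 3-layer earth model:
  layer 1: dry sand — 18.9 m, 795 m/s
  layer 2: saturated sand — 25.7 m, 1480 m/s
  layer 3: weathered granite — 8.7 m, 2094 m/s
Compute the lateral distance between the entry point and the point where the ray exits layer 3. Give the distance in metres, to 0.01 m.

Ray parameter p = sin 7.0° / 795 m/s = 1.5329e-04 s/m.
Layer 1: θ = 7.00°; offset = 18.9·tan 7.00° = 2.3206 m.
Layer 2: sin θ = p·1480 = 0.2269 → θ = 13.11°; offset = 25.7·tan 13.11° = 5.9868 m.
Layer 3: sin θ = p·2094 = 0.3210 → θ = 18.72°; offset = 8.7·tan 18.72° = 2.9487 m.
Σ offsets = 11.2562 m.

11.26 m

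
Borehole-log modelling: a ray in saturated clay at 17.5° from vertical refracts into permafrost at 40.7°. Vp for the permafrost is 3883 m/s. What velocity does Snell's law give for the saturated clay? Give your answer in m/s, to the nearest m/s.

1791 m/s

Snell's law: sin 17.5°/V₁ = sin 40.7°/V₂.
V₁ = V₂·sin 17.5°/sin 40.7° = 3883 × 0.4611 = 1790.59 m/s.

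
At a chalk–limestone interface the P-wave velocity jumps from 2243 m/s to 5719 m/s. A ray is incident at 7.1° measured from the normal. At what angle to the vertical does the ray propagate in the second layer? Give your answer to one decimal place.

sin θ₁/V₁ = sin θ₂/V₂ ⇒ sin θ₂ = 5719·sin 7.1°/2243 = 5719·0.1236/2243 = 0.3151.
θ₂ = sin⁻¹(0.3151) = 18.37° (from vertical).

18.4°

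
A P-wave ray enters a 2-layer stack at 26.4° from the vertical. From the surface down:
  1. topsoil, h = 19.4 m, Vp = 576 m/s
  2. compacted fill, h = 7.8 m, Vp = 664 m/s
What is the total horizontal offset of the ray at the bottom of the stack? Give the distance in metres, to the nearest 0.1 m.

Apply Snell's law at each interface; in layer i the horizontal offset is hᵢ·tan θᵢ.
Layer 1: θ = 26.40°; offset = 19.4·tan 26.40° = 9.630 m.
Layer 2: sin θ = 664·sin 26.4°/576 = 0.5126, θ = 30.83°; offset = 7.8·tan 30.83° = 4.656 m.
Total horizontal offset = 14.286 m.

14.3 m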